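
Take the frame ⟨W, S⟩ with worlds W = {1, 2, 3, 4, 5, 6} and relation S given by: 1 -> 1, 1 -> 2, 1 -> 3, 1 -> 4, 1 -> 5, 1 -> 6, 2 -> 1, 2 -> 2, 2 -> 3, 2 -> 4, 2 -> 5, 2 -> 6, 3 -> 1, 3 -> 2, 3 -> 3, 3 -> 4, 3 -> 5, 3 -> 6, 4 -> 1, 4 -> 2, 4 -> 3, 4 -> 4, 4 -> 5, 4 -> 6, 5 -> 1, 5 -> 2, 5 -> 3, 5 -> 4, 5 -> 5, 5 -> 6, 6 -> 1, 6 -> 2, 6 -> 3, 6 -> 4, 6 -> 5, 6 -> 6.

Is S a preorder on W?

Yes

Reflexive: yes — every world is S-related to itself.
Transitive: yes — every two-step S-path is closed by a direct edge.
So S is a preorder.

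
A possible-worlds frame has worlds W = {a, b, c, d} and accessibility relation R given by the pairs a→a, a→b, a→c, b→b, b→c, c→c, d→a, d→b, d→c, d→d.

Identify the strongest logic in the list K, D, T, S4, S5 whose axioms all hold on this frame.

Serial (axiom D): yes — every world has a successor (e.g. a R a).
Reflexive (axiom T): yes — every world is R-related to itself.
Transitive (axiom 4): yes — every two-step R-path is closed by a direct edge.
Euclidean (axiom 5): no — a R c and a R b, but not c R b.
So F validates K, D, T, S4; S5 would additionally require R to be Euclidean. The strongest is S4.

S4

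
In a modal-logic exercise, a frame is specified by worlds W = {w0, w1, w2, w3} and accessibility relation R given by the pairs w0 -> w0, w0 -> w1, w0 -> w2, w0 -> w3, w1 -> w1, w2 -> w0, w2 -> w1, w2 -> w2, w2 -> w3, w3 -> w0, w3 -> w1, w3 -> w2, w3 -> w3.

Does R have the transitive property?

Transitive: yes — every two-step R-path is closed by a direct edge.

Yes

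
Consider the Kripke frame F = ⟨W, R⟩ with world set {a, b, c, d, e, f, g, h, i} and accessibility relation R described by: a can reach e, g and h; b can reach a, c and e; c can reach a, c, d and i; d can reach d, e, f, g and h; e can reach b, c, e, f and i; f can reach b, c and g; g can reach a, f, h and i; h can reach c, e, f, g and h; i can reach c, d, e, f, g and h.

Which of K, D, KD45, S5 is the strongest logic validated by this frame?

Serial (axiom D): yes — every world has a successor (e.g. a R e).
Transitive (axiom 4): no — a R e and e R b, but not a R b.
Euclidean (axiom 5): no — a R e and a R g, but not e R g.
Reflexive (axiom T): no — a is not related to itself.
So F validates K, D; KD45 would additionally require R to be Euclidean and transitive. The strongest is D.

D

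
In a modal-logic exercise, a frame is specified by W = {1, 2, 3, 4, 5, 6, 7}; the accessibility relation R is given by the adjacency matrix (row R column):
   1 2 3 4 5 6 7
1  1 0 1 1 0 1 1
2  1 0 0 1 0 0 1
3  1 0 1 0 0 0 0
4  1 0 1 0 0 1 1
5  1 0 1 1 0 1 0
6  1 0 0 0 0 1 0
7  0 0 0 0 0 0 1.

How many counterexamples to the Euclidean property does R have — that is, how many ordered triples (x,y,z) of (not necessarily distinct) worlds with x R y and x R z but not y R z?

26

Enumerating: (1,3,4), (1,3,6), (1,3,7), (1,4,4), (1,6,3), (1,6,4), (1,6,7), (1,7,1), (1,7,3), (1,7,4), (1,7,6), (2,4,4), … and 14 more.
Total: 26.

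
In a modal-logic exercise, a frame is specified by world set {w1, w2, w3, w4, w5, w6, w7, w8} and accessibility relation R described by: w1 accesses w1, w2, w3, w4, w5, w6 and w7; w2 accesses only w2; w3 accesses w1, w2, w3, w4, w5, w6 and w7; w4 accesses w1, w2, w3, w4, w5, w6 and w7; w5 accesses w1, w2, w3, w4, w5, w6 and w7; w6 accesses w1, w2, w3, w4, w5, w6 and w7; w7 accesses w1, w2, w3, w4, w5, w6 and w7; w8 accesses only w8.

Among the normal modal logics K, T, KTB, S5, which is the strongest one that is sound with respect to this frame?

Reflexive (axiom T): yes — every world is R-related to itself.
Symmetric (axiom B): no — w1 R w2 but not w2 R w1.
Euclidean (axiom 5): no — w1 R w2 and w1 R w3, but not w2 R w3.
So F validates K, T; KTB would additionally require R to be symmetric. The strongest is T.

T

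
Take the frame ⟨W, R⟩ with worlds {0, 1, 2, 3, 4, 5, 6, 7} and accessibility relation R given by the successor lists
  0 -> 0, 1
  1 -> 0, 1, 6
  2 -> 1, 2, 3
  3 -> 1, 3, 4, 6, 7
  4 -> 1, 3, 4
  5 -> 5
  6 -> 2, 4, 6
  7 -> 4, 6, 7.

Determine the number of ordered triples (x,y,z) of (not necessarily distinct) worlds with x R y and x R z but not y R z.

Enumerating: (1,0,6), (1,6,0), (1,6,1), (2,1,2), (2,1,3), (2,3,2), (3,1,3), (3,1,4), (3,1,7), (3,4,6), (3,4,7), (3,6,1), … and 13 more.
Total: 25.

25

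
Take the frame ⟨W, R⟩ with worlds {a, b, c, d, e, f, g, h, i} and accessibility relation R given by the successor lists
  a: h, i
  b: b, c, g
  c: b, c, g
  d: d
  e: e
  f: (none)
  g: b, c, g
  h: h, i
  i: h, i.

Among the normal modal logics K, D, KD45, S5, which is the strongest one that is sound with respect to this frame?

Serial (axiom D): no — f has no R-successor.
Transitive (axiom 4): yes — every two-step R-path is closed by a direct edge.
Euclidean (axiom 5): yes — any two successors of a common world are R-related.
Reflexive (axiom T): no — a is not related to itself.
So F validates K; D would additionally require R to be serial. The strongest is K.

K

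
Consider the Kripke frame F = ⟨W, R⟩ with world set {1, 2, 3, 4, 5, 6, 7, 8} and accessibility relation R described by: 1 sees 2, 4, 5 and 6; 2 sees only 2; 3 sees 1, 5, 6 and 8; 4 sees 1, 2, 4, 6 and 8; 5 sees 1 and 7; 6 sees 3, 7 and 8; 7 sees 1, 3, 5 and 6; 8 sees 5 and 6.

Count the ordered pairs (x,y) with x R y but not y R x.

Enumerating: (1,2), (1,6), (3,1), (3,5), (3,8), (4,2), (4,6), (4,8), (7,1), (7,3), (8,5).

11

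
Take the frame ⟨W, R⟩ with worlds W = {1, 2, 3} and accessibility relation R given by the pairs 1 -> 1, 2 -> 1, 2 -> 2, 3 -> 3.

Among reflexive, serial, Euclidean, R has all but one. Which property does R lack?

Reflexive: yes — every world is R-related to itself.
Serial: yes — every world has a successor (e.g. 1 R 1).
Euclidean: no — 2 R 1 and 2 R 2, but not 1 R 2.
Only Euclidean fails.

Euclidean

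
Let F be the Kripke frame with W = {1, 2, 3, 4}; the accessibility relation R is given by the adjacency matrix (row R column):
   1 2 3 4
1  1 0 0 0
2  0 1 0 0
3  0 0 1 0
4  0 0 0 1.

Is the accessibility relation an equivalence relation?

Reflexive: yes — every world is R-related to itself.
Symmetric: yes — every pair in R has its reverse in R.
Transitive: yes — every two-step R-path is closed by a direct edge.
So R is an equivalence relation.

Yes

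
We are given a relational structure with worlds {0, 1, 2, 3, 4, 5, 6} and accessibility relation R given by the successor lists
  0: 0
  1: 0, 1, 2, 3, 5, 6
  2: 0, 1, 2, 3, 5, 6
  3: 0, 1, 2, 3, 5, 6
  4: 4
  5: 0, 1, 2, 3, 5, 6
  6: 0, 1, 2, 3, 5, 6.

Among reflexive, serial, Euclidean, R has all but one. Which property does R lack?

Euclidean

Reflexive: yes — every world is R-related to itself.
Serial: yes — every world has a successor (e.g. 0 R 0).
Euclidean: no — 1 R 0 and 1 R 2, but not 0 R 2.
Only Euclidean fails.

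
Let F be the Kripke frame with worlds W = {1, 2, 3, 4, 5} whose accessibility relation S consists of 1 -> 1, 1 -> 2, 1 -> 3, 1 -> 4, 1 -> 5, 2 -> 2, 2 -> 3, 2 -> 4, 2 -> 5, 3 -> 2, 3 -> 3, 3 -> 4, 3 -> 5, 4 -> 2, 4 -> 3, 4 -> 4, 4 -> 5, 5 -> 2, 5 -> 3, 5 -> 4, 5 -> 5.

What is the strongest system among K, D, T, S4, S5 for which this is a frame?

S4

Serial (axiom D): yes — every world has a successor (e.g. 1 S 1).
Reflexive (axiom T): yes — every world is S-related to itself.
Transitive (axiom 4): yes — every two-step S-path is closed by a direct edge.
Euclidean (axiom 5): no — 1 S 2 and 1 S 1, but not 2 S 1.
So F validates K, D, T, S4; S5 would additionally require S to be Euclidean. The strongest is S4.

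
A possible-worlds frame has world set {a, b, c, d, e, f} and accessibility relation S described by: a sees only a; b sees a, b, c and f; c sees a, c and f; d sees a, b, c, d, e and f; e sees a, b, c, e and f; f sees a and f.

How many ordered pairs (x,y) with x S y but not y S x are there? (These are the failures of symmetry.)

15

Enumerating: (b,a), (b,c), (b,f), (c,a), (c,f), (d,a), (d,b), (d,c), (d,e), (d,f), (e,a), (e,b), (e,c), (e,f), (f,a).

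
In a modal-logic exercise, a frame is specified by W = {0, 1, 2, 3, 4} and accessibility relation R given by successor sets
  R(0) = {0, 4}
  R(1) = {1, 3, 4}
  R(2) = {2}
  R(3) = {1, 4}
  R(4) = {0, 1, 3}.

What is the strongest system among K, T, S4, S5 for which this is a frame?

K

Reflexive (axiom T): no — 3 is not related to itself.
Transitive (axiom 4): no — 0 R 4 and 4 R 1, but not 0 R 1.
Euclidean (axiom 5): no — 4 R 0 and 4 R 1, but not 0 R 1.
So F validates K; T would additionally require R to be reflexive. The strongest is K.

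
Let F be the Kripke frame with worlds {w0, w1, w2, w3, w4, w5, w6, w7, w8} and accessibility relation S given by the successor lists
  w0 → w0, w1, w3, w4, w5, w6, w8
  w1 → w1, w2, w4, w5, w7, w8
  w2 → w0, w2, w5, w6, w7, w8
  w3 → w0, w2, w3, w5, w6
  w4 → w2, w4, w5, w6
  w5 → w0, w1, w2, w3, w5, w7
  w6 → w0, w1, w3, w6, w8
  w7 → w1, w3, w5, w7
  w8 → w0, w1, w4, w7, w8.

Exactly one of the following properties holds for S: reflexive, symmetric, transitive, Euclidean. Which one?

Reflexive: yes — every world is S-related to itself.
Symmetric: no — w0 S w1 but not w1 S w0.
Transitive: no — w0 S w1 and w1 S w2, but not w0 S w2.
Euclidean: no — w0 S w1 and w0 S w3, but not w1 S w3.
Only reflexive holds.

reflexive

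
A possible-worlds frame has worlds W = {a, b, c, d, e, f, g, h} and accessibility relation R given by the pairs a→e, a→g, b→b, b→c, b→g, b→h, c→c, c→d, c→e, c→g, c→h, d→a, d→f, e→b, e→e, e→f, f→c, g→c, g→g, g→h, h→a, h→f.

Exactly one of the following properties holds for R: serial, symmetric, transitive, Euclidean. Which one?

Serial: yes — every world has a successor (e.g. a R e).
Symmetric: no — a R e but not e R a.
Transitive: no — a R e and e R b, but not a R b.
Euclidean: no — a R e and a R g, but not e R g.
Only serial holds.

serial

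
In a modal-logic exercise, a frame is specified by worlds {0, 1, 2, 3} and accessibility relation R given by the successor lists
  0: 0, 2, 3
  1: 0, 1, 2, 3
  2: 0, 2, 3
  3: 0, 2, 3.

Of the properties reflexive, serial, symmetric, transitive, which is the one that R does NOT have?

Reflexive: yes — every world is R-related to itself.
Serial: yes — every world has a successor (e.g. 0 R 0).
Symmetric: no — 1 R 0 but not 0 R 1.
Transitive: yes — every two-step R-path is closed by a direct edge.
Only symmetric fails.

symmetric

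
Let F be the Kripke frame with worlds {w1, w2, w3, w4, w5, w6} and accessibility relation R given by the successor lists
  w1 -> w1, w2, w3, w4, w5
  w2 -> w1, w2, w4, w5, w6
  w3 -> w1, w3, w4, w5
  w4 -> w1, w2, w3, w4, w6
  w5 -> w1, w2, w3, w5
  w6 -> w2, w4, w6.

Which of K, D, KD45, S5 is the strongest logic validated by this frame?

Serial (axiom D): yes — every world has a successor (e.g. w1 R w1).
Transitive (axiom 4): no — w1 R w2 and w2 R w6, but not w1 R w6.
Euclidean (axiom 5): no — w1 R w2 and w1 R w3, but not w2 R w3.
Reflexive (axiom T): yes — every world is R-related to itself.
So F validates K, D; KD45 would additionally require R to be Euclidean and transitive. The strongest is D.

D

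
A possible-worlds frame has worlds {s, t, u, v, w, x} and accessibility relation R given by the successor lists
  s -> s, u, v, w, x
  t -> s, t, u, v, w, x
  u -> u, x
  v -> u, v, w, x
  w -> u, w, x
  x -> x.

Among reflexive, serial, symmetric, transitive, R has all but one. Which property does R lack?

Reflexive: yes — every world is R-related to itself.
Serial: yes — every world has a successor (e.g. s R s).
Symmetric: no — s R u but not u R s.
Transitive: yes — every two-step R-path is closed by a direct edge.
Only symmetric fails.

symmetric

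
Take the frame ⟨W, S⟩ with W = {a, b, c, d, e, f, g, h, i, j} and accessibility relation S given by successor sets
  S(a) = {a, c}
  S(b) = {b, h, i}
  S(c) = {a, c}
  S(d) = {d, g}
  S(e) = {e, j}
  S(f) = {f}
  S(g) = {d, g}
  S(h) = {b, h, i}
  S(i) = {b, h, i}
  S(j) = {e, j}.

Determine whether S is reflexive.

Yes

Reflexive: yes — every world is S-related to itself.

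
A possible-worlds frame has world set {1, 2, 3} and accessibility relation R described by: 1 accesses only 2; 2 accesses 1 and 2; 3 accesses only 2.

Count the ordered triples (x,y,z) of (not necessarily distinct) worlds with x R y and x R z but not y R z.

1

Enumerating: (2,1,1).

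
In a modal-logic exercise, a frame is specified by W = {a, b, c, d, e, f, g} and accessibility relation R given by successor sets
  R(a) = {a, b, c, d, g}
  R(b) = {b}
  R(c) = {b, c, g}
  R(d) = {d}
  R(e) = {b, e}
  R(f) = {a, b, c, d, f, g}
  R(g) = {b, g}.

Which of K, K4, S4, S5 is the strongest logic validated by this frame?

Transitive (axiom 4): yes — every two-step R-path is closed by a direct edge.
Reflexive (axiom T): yes — every world is R-related to itself.
Euclidean (axiom 5): no — a R b and a R c, but not b R c.
So F validates K, K4, S4; S5 would additionally require R to be Euclidean. The strongest is S4.

S4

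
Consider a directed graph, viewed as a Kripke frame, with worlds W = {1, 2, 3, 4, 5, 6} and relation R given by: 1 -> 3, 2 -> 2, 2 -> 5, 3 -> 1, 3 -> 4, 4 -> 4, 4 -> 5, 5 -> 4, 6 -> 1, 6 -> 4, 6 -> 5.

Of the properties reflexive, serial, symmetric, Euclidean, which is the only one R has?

Reflexive: no — 1 is not related to itself.
Serial: yes — every world has a successor (e.g. 1 R 3).
Symmetric: no — 2 R 5 but not 5 R 2.
Euclidean: no — 3 R 1 and 3 R 4, but not 1 R 4.
Only serial holds.

serial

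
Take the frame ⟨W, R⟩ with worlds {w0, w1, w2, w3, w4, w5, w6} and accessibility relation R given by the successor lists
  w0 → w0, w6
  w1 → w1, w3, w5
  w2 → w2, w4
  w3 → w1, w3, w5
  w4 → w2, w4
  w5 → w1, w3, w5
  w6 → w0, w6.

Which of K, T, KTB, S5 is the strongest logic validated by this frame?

S5

Reflexive (axiom T): yes — every world is R-related to itself.
Symmetric (axiom B): yes — every pair in R has its reverse in R.
Euclidean (axiom 5): yes — any two successors of a common world are R-related.
So F validates K, T, KTB, S5. The strongest is S5.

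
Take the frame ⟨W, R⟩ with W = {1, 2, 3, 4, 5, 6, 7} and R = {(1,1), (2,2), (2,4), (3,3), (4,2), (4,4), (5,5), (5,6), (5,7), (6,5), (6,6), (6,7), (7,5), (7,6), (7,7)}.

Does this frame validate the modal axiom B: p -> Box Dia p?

Yes

Axiom B corresponds to the accessibility relation being symmetric.
Symmetric: yes — every pair in R has its reverse in R.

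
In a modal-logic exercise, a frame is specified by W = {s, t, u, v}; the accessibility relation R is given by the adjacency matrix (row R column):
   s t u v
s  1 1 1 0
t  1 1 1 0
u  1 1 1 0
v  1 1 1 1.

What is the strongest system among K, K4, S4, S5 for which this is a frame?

Transitive (axiom 4): yes — every two-step R-path is closed by a direct edge.
Reflexive (axiom T): yes — every world is R-related to itself.
Euclidean (axiom 5): no — v R s and v R v, but not s R v.
So F validates K, K4, S4; S5 would additionally require R to be Euclidean. The strongest is S4.

S4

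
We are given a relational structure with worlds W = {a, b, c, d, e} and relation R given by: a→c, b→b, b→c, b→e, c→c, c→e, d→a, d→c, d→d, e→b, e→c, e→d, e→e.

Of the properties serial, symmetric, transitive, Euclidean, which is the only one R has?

Serial: yes — every world has a successor (e.g. a R c).
Symmetric: no — a R c but not c R a.
Transitive: no — a R c and c R e, but not a R e.
Euclidean: no — d R c and d R a, but not c R a.
Only serial holds.

serial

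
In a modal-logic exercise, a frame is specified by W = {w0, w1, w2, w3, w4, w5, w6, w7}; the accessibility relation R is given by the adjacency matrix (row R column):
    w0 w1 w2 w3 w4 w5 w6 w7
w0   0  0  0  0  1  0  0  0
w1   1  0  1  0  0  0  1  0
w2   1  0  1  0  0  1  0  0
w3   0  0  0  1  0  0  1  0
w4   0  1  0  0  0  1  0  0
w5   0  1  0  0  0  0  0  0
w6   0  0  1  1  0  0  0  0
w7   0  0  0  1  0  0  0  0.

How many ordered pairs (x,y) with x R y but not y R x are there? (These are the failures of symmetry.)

11

Enumerating: (w0,w4), (w1,w0), (w1,w2), (w1,w6), (w2,w0), (w2,w5), (w4,w1), (w4,w5), (w5,w1), (w6,w2), (w7,w3).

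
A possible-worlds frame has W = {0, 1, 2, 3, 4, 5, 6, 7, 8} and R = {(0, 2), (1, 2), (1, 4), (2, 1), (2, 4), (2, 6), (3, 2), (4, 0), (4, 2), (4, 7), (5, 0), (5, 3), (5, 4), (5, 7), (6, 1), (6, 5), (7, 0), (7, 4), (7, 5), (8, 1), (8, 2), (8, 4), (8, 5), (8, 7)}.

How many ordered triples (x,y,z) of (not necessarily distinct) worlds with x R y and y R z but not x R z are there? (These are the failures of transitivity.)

40

Enumerating: (0,2,1), (0,2,4), (0,2,6), (1,2,1), (1,2,6), (1,4,0), (1,4,7), (2,1,2), (2,4,0), (2,4,2), (2,4,7), (2,6,5), … and 28 more.
Total: 40.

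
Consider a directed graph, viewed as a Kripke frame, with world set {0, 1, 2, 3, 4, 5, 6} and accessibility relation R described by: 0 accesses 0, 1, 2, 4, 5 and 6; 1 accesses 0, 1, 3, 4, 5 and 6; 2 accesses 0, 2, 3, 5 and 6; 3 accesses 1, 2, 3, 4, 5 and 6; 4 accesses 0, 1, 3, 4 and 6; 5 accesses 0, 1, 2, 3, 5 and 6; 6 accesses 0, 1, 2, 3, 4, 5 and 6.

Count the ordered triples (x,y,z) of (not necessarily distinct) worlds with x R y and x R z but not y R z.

Enumerating: (0,1,2), (0,2,1), (0,2,4), (0,4,2), (0,4,5), (0,5,4), (1,0,3), (1,3,0), (1,4,5), (1,5,4), (2,0,3), (2,3,0), … and 20 more.
Total: 32.

32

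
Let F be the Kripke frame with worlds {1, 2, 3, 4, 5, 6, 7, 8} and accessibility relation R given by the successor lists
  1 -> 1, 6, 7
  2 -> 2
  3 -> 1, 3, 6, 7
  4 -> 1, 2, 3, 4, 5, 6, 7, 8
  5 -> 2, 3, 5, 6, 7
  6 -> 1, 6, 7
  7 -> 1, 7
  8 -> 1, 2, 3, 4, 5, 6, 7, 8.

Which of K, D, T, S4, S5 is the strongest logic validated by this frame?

T

Serial (axiom D): yes — every world has a successor (e.g. 1 R 1).
Reflexive (axiom T): yes — every world is R-related to itself.
Transitive (axiom 4): no — 5 R 3 and 3 R 1, but not 5 R 1.
Euclidean (axiom 5): no — 1 R 7 and 1 R 6, but not 7 R 6.
So F validates K, D, T; S4 would additionally require R to be transitive. The strongest is T.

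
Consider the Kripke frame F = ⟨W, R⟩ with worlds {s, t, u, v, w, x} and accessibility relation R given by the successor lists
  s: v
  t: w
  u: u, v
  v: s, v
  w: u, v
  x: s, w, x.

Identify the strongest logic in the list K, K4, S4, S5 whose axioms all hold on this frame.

Transitive (axiom 4): no — t R w and w R u, but not t R u.
Reflexive (axiom T): no — s is not related to itself.
Euclidean (axiom 5): no — w R v and w R u, but not v R u.
So F validates K; K4 would additionally require R to be transitive. The strongest is K.

K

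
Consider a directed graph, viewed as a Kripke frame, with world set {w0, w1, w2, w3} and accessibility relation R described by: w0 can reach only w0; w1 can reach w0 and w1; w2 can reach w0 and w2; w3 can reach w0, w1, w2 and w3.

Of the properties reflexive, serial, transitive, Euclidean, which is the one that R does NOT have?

Euclidean

Reflexive: yes — every world is R-related to itself.
Serial: yes — every world has a successor (e.g. w0 R w0).
Transitive: yes — every two-step R-path is closed by a direct edge.
Euclidean: no — w3 R w0 and w3 R w1, but not w0 R w1.
Only Euclidean fails.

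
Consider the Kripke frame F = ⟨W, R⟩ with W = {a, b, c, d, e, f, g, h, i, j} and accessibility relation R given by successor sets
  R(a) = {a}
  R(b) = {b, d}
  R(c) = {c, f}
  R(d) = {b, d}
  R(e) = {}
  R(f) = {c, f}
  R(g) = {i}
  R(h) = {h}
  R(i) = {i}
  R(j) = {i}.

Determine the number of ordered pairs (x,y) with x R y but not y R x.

2

Enumerating: (g,i), (j,i).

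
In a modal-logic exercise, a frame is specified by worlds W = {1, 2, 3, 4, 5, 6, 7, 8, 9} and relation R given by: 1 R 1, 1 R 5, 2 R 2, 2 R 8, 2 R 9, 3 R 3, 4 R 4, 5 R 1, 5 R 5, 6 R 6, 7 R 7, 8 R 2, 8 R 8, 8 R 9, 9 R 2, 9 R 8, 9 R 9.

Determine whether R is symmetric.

Symmetric: yes — every pair in R has its reverse in R.

Yes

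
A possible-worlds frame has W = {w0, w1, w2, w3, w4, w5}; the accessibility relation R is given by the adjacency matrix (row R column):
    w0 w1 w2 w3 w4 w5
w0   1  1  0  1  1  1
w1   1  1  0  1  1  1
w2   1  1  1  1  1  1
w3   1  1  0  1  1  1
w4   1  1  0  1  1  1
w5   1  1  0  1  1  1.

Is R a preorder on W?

Reflexive: yes — every world is R-related to itself.
Transitive: yes — every two-step R-path is closed by a direct edge.
So R is a preorder.

Yes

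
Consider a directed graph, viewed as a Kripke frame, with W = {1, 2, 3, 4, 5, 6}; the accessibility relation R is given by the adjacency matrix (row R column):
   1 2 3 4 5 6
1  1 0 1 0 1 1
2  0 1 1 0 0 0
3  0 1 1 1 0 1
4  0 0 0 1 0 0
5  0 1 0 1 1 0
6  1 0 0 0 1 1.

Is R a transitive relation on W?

No

Transitive: no — 1 R 3 and 3 R 2, but not 1 R 2.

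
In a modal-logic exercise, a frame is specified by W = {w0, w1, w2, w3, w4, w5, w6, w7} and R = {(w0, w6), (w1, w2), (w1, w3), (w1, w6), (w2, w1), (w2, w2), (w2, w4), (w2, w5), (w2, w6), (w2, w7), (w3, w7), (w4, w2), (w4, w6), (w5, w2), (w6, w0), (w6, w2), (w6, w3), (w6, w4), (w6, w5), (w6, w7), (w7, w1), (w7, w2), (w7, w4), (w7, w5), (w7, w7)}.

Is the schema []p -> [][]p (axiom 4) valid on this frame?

No

The schema 4 characterises exactly the transitive frames.
Transitive: no — w0 R w6 and w6 R w2, but not w0 R w2.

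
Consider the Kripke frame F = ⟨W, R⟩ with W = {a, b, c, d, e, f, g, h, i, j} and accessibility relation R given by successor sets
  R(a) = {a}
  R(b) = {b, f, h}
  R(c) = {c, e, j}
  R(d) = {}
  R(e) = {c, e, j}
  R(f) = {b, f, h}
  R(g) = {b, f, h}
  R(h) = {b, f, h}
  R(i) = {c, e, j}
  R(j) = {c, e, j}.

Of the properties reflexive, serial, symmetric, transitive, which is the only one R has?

transitive

Reflexive: no — d is not related to itself.
Serial: no — d has no R-successor.
Symmetric: no — g R b but not b R g.
Transitive: yes — every two-step R-path is closed by a direct edge.
Only transitive holds.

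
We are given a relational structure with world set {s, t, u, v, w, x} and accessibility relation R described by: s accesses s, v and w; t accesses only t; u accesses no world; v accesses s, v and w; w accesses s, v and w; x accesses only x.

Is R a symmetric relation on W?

Symmetric: yes — every pair in R has its reverse in R.

Yes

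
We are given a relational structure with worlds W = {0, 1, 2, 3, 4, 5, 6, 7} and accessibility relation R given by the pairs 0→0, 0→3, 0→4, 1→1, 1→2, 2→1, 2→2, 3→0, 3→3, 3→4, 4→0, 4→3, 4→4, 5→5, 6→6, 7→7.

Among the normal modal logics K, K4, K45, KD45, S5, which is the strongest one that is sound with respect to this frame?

S5

Transitive (axiom 4): yes — every two-step R-path is closed by a direct edge.
Euclidean (axiom 5): yes — any two successors of a common world are R-related.
Serial (axiom D): yes — every world has a successor (e.g. 0 R 0).
Reflexive (axiom T): yes — every world is R-related to itself.
So F validates K, K4, K45, KD45, S5. The strongest is S5.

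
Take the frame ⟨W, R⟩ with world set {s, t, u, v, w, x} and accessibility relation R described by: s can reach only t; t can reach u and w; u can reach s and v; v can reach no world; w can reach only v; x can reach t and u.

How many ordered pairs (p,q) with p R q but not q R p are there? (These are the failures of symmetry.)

Enumerating: (s,t), (t,u), (t,w), (u,s), (u,v), (w,v), (x,t), (x,u).

8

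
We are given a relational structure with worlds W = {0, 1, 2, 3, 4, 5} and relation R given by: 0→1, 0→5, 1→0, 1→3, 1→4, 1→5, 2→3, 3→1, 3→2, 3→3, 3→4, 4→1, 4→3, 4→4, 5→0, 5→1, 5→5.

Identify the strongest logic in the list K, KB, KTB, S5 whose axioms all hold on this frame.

Symmetric (axiom B): yes — every pair in R has its reverse in R.
Reflexive (axiom T): no — 0 is not related to itself.
Euclidean (axiom 5): no — 1 R 0 and 1 R 3, but not 0 R 3.
So F validates K, KB; KTB would additionally require R to be reflexive. The strongest is KB.

KB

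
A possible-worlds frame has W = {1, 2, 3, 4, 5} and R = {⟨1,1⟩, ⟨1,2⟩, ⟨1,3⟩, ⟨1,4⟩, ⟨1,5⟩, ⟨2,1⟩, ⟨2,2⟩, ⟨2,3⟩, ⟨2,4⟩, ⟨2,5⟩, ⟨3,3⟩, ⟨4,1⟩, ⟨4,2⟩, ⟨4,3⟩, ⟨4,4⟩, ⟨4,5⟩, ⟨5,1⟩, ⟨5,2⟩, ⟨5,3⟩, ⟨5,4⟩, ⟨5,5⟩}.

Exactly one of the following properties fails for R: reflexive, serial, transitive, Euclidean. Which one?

Reflexive: yes — every world is R-related to itself.
Serial: yes — every world has a successor (e.g. 1 R 1).
Transitive: yes — every two-step R-path is closed by a direct edge.
Euclidean: no — 1 R 3 and 1 R 2, but not 3 R 2.
Only Euclidean fails.

Euclidean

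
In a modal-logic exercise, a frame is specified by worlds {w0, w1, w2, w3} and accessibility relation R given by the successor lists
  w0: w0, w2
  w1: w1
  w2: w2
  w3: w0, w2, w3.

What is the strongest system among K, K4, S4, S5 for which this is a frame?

Transitive (axiom 4): yes — every two-step R-path is closed by a direct edge.
Reflexive (axiom T): yes — every world is R-related to itself.
Euclidean (axiom 5): no — w3 R w2 and w3 R w0, but not w2 R w0.
So F validates K, K4, S4; S5 would additionally require R to be Euclidean. The strongest is S4.

S4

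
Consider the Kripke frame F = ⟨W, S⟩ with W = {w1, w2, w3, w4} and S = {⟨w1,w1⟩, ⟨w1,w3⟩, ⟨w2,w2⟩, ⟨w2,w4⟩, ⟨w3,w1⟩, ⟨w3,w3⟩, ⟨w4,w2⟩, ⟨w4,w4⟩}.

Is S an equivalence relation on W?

Reflexive: yes — every world is S-related to itself.
Symmetric: yes — every pair in S has its reverse in S.
Transitive: yes — every two-step S-path is closed by a direct edge.
So S is an equivalence relation.

Yes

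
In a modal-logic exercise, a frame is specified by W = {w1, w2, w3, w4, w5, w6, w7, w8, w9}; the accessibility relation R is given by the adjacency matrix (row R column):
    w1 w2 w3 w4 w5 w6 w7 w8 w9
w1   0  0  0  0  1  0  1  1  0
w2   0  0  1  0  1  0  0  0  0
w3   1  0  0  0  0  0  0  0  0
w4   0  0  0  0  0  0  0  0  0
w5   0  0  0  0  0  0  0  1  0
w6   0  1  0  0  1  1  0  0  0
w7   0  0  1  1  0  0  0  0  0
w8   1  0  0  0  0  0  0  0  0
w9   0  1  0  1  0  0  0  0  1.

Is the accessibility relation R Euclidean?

Euclidean: no — w1 R w5 and w1 R w7, but not w5 R w7.

No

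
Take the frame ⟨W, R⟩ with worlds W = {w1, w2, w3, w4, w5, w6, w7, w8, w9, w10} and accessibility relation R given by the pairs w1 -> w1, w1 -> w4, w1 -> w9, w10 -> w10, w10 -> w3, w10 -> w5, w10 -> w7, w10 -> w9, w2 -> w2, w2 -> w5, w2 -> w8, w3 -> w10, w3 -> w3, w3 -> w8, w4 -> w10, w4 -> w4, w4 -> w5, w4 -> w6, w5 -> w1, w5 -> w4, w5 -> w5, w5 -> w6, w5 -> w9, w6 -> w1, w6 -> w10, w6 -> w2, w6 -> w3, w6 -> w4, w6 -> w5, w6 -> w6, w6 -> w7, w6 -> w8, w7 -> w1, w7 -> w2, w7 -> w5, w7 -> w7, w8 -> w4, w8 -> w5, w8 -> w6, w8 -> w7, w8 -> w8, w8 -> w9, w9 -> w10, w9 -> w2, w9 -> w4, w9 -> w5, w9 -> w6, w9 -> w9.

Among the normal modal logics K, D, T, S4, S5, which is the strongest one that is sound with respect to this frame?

Serial (axiom D): yes — every world has a successor (e.g. w1 R w1).
Reflexive (axiom T): yes — every world is R-related to itself.
Transitive (axiom 4): no — w1 R w4 and w4 R w10, but not w1 R w10.
Euclidean (axiom 5): no — w1 R w4 and w1 R w9, but not w4 R w9.
So F validates K, D, T; S4 would additionally require R to be transitive. The strongest is T.

T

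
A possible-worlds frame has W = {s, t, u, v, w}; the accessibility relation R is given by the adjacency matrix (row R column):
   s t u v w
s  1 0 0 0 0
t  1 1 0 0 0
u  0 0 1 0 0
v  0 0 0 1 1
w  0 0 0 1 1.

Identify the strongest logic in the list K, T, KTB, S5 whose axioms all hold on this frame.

T

Reflexive (axiom T): yes — every world is R-related to itself.
Symmetric (axiom B): no — t R s but not s R t.
Euclidean (axiom 5): no — t R s and t R t, but not s R t.
So F validates K, T; KTB would additionally require R to be symmetric. The strongest is T.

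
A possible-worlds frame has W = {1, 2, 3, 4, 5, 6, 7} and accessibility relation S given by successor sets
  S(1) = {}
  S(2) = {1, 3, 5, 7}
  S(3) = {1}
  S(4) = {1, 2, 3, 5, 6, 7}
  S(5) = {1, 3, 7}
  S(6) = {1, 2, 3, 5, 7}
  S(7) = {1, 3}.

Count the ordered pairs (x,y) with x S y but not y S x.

21

Enumerating: (2,1), (2,3), (2,5), (2,7), (3,1), (4,1), (4,2), (4,3), (4,5), (4,6), (4,7), (5,1), … and 9 more.
Total: 21.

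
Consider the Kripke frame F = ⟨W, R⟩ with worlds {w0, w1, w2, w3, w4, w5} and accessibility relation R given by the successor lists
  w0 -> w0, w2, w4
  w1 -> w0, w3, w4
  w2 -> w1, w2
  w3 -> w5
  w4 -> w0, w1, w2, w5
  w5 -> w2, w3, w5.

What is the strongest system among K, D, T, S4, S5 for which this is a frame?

D

Serial (axiom D): yes — every world has a successor (e.g. w0 R w0).
Reflexive (axiom T): no — w1 is not related to itself.
Transitive (axiom 4): no — w0 R w2 and w2 R w1, but not w0 R w1.
Euclidean (axiom 5): no — w0 R w2 and w0 R w4, but not w2 R w4.
So F validates K, D; T would additionally require R to be reflexive. The strongest is D.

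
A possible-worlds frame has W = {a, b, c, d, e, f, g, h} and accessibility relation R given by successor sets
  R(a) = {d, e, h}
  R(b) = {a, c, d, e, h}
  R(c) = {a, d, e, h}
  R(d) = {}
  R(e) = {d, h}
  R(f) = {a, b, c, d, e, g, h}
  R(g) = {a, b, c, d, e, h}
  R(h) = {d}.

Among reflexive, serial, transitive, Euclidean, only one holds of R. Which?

Reflexive: no — a is not related to itself.
Serial: no — d has no R-successor.
Transitive: yes — every two-step R-path is closed by a direct edge.
Euclidean: no — a R d and a R e, but not d R e.
Only transitive holds.

transitive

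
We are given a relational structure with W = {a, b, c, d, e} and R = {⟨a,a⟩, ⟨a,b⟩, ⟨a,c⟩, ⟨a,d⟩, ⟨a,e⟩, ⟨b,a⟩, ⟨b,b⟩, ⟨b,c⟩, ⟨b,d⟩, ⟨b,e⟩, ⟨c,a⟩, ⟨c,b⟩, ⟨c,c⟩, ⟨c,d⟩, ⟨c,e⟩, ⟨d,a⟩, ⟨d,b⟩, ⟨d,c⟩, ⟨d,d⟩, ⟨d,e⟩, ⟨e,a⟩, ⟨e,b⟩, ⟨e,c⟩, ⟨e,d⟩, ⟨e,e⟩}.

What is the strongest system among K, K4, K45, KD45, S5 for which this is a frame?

Transitive (axiom 4): yes — every two-step R-path is closed by a direct edge.
Euclidean (axiom 5): yes — any two successors of a common world are R-related.
Serial (axiom D): yes — every world has a successor (e.g. a R a).
Reflexive (axiom T): yes — every world is R-related to itself.
So F validates K, K4, K45, KD45, S5. The strongest is S5.

S5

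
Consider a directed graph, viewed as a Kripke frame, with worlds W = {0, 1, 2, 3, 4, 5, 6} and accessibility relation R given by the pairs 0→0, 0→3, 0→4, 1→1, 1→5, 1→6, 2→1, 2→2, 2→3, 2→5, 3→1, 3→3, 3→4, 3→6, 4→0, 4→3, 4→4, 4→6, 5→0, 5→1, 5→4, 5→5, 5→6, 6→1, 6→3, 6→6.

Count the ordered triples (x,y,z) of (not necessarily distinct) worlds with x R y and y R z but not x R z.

Enumerating: (0,3,1), (0,3,6), (0,4,6), (1,5,0), (1,5,4), (1,6,3), (2,1,6), (2,3,4), (2,3,6), (2,5,0), (2,5,4), (2,5,6), … and 9 more.
Total: 21.

21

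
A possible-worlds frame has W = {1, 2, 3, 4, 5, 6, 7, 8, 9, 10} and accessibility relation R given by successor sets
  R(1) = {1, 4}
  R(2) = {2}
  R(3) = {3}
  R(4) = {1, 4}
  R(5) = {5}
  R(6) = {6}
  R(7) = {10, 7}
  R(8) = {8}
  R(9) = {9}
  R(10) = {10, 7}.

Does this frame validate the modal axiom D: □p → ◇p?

The schema D characterises exactly the serial frames.
Serial: yes — every world has a successor (e.g. 1 R 1).

Yes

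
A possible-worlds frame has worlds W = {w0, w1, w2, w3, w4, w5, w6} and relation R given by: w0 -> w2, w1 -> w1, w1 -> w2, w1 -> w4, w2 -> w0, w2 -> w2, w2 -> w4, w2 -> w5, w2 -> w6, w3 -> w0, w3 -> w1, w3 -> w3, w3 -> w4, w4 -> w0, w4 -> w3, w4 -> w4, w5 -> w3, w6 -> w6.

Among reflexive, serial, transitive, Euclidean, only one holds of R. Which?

serial

Reflexive: no — w0 is not related to itself.
Serial: yes — every world has a successor (e.g. w0 R w2).
Transitive: no — w0 R w2 and w2 R w4, but not w0 R w4.
Euclidean: no — w1 R w4 and w1 R w2, but not w4 R w2.
Only serial holds.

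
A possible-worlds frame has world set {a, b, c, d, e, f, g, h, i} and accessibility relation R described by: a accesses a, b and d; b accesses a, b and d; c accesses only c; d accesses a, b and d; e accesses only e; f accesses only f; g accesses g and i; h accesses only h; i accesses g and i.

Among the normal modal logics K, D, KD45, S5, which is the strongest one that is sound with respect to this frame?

Serial (axiom D): yes — every world has a successor (e.g. a R a).
Transitive (axiom 4): yes — every two-step R-path is closed by a direct edge.
Euclidean (axiom 5): yes — any two successors of a common world are R-related.
Reflexive (axiom T): yes — every world is R-related to itself.
So F validates K, D, KD45, S5. The strongest is S5.

S5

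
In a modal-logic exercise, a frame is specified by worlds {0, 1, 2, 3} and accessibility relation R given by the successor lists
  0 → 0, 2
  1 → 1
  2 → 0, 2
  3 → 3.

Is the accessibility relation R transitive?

Transitive: yes — every two-step R-path is closed by a direct edge.

Yes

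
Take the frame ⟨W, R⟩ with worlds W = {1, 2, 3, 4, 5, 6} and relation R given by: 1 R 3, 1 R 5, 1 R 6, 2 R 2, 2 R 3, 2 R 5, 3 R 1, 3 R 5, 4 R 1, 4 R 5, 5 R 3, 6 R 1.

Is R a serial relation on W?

Serial: yes — every world has a successor (e.g. 1 R 3).

Yes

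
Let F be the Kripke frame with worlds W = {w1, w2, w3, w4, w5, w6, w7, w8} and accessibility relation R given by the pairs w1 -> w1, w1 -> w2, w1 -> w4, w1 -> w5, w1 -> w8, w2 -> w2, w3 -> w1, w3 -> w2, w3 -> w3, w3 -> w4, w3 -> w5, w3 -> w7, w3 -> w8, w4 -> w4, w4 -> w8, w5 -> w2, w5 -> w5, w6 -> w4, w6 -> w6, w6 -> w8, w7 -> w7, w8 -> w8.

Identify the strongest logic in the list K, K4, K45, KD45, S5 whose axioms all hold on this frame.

Transitive (axiom 4): yes — every two-step R-path is closed by a direct edge.
Euclidean (axiom 5): no — w1 R w2 and w1 R w4, but not w2 R w4.
Serial (axiom D): yes — every world has a successor (e.g. w1 R w1).
Reflexive (axiom T): yes — every world is R-related to itself.
So F validates K, K4; K45 would additionally require R to be Euclidean. The strongest is K4.

K4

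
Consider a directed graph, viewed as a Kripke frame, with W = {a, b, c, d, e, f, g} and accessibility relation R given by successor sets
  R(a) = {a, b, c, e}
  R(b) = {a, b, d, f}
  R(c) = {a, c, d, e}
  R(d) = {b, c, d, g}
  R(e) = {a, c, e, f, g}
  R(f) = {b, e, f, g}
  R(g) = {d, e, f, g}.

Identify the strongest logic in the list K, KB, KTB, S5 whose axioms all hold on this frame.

KTB

Symmetric (axiom B): yes — every pair in R has its reverse in R.
Reflexive (axiom T): yes — every world is R-related to itself.
Euclidean (axiom 5): no — a R b and a R c, but not b R c.
So F validates K, KB, KTB; S5 would additionally require R to be Euclidean. The strongest is KTB.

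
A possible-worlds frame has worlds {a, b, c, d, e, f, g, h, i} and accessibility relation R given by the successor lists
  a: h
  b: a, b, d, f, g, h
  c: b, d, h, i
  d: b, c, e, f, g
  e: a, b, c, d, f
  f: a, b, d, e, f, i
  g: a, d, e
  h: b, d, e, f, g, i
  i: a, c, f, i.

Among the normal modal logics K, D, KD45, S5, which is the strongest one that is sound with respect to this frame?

D

Serial (axiom D): yes — every world has a successor (e.g. a R h).
Transitive (axiom 4): no — a R h and h R b, but not a R b.
Euclidean (axiom 5): no — b R a and b R d, but not a R d.
Reflexive (axiom T): no — a is not related to itself.
So F validates K, D; KD45 would additionally require R to be Euclidean and transitive. The strongest is D.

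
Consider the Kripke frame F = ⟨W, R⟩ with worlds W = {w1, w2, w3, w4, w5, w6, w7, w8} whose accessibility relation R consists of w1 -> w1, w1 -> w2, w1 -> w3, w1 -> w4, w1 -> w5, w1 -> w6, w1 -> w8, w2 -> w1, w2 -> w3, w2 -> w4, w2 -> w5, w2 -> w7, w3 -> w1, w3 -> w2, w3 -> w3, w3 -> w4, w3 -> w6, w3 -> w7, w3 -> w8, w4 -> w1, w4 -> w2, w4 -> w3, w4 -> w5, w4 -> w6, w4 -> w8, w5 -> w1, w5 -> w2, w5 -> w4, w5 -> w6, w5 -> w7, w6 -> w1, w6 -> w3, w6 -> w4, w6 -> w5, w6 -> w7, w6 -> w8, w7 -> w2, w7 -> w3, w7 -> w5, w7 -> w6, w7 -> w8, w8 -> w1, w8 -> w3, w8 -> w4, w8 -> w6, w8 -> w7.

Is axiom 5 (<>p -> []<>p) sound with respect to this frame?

No

The schema 5 characterises exactly the Euclidean frames.
Euclidean: no — w1 R w2 and w1 R w6, but not w2 R w6.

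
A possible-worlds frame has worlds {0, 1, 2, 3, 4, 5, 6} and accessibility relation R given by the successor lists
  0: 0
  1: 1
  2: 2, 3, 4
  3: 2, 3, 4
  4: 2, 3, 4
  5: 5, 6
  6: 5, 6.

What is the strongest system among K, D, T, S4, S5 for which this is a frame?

S5

Serial (axiom D): yes — every world has a successor (e.g. 0 R 0).
Reflexive (axiom T): yes — every world is R-related to itself.
Transitive (axiom 4): yes — every two-step R-path is closed by a direct edge.
Euclidean (axiom 5): yes — any two successors of a common world are R-related.
So F validates K, D, T, S4, S5. The strongest is S5.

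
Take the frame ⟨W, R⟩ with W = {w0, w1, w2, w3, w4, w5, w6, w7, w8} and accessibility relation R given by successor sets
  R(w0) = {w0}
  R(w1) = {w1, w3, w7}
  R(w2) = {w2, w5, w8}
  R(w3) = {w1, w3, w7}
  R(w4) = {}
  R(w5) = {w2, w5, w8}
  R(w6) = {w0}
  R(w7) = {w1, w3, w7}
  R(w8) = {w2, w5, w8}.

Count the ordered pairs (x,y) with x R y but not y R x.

Enumerating: (w6,w0).

1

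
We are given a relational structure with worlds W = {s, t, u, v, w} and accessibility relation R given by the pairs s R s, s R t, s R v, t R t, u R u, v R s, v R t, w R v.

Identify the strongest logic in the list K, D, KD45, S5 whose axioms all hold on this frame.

D

Serial (axiom D): yes — every world has a successor (e.g. s R s).
Transitive (axiom 4): no — w R v and v R s, but not w R s.
Euclidean (axiom 5): no — s R t and s R v, but not t R v.
Reflexive (axiom T): no — v is not related to itself.
So F validates K, D; KD45 would additionally require R to be Euclidean and transitive. The strongest is D.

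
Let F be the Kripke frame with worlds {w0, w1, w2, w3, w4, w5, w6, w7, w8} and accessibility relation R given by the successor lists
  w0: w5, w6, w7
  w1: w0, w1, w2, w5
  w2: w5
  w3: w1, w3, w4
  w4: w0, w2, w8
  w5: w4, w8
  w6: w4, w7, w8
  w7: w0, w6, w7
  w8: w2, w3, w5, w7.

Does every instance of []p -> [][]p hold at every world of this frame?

No

By correspondence theory, 4 is valid on a frame iff R is transitive.
Transitive: no — w0 R w5 and w5 R w4, but not w0 R w4.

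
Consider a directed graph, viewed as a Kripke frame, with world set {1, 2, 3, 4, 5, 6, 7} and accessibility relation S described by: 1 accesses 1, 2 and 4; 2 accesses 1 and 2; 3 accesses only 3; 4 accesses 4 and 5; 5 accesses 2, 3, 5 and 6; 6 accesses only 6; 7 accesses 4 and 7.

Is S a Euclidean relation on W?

Euclidean: no — 1 S 2 and 1 S 4, but not 2 S 4.

No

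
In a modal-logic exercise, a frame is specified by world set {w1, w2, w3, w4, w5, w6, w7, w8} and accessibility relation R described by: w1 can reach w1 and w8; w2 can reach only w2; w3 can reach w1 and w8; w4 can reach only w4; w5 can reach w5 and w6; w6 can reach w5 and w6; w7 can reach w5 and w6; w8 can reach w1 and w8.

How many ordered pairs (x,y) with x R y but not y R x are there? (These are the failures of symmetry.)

Enumerating: (w3,w1), (w3,w8), (w7,w5), (w7,w6).

4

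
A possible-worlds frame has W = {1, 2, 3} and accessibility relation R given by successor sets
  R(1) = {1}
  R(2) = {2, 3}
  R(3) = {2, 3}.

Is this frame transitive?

Yes

Transitive: yes — every two-step R-path is closed by a direct edge.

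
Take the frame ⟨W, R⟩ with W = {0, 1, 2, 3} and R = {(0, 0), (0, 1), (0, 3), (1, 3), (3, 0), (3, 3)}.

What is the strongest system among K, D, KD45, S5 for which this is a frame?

Serial (axiom D): no — 2 has no R-successor.
Transitive (axiom 4): no — 1 R 3 and 3 R 0, but not 1 R 0.
Euclidean (axiom 5): no — 0 R 3 and 0 R 1, but not 3 R 1.
Reflexive (axiom T): no — 1 is not related to itself.
So F validates K; D would additionally require R to be serial. The strongest is K.

K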